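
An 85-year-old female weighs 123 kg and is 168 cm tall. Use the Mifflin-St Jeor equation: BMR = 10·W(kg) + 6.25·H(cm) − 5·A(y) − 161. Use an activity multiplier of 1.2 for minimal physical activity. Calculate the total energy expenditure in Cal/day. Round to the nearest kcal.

2033 Cal/day

Mifflin-St Jeor (female): BMR = 10(123) + 6.25(168) − 5(85) − 161 = 1230 + 1050 − 425 − 161 = 1694 kcal/day.
TEE = BMR × activity factor = 1694 × 1.2 = 2032.8 kcal/day.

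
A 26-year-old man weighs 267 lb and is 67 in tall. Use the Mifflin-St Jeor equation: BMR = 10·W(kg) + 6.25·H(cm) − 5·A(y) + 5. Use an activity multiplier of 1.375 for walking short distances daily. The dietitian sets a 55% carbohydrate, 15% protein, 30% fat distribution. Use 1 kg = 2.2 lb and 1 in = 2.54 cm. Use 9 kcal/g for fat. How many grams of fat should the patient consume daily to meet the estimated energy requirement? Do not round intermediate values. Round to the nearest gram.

Convert to metric: weight = 267 ÷ 2.2 = 121.3636 kg; height = 67 × 2.54 = 170.18 cm.
Mifflin-St Jeor (male): BMR = 10(121.3636) + 6.25(170.18) − 5(26) + 5 = 1213.6364 + 1063.625 − 130 + 5 = 2152.2614 kcal/day.
TEE = 2152.2614 × 1.375 = 2959.3594 kcal/day.
Fat energy = 30% × 2959.3594 = 887.8078 kcal.
Fat = 887.8078 ÷ 9 kcal/g = 98.6453 g.

99 g/day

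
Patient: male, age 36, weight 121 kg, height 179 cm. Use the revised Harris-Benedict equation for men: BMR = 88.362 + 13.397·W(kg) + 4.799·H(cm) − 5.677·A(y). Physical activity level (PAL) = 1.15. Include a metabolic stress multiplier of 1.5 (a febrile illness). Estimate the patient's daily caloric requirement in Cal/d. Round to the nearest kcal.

Harris-Benedict: BMR = 88.362 + 13.397(121) + 4.799(179) − 5.677(36) = 2364.048 kcal/day.
TEE = BMR × activity factor = 2364.048 × 1.15 = 2718.6552 kcal/day.
Apply stress factor: 2718.6552 × 1.5 = 4077.9828 kcal/day.

4078 Cal/d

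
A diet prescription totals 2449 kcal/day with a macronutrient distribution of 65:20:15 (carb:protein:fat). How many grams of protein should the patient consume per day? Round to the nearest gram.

Protein energy = 20% × 2449 = 489.8 kcal.
At 4 kcal/g: 489.8 ÷ 4 = 122.45 g.

122 g/day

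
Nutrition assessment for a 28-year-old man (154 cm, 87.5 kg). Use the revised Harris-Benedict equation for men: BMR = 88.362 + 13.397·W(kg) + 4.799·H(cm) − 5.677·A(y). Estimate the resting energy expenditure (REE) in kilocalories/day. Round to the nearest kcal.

1841 kilocalories/day

Harris-Benedict: BMR = 88.362 + 13.397(87.5) + 4.799(154) − 5.677(28) = 1840.6895 kcal/day.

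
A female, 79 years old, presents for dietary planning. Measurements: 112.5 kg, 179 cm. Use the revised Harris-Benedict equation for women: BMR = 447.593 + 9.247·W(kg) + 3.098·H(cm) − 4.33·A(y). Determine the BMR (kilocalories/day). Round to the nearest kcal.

Harris-Benedict: BMR = 447.593 + 9.247(112.5) + 3.098(179) − 4.33(79) = 1700.3525 kcal/day.

1700 kilocalories/day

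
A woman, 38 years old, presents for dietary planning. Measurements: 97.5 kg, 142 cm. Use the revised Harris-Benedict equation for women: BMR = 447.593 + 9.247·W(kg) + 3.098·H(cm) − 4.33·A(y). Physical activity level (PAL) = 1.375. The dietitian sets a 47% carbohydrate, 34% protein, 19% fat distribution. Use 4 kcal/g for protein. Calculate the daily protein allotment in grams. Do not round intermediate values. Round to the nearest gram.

190 g/day

Harris-Benedict: BMR = 447.593 + 9.247(97.5) + 3.098(142) − 4.33(38) = 1624.5515 kcal/day.
TEE = 1624.5515 × 1.375 = 2233.7583 kcal/day.
Protein energy = 34% × 2233.7583 = 759.4778 kcal.
Protein = 759.4778 ÷ 4 kcal/g = 189.8695 g.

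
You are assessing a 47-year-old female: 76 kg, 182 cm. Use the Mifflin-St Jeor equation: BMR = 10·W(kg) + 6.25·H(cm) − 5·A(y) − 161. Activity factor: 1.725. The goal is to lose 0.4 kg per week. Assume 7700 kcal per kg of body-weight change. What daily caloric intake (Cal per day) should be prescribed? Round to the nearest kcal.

Mifflin-St Jeor (female): BMR = 10(76) + 6.25(182) − 5(47) − 161 = 760 + 1137.5 − 235 − 161 = 1501.5 kcal/day.
TEE = 1501.5 × 1.725 = 2590.0875 kcal/day.
Required daily deficit = 0.4 × 7700 ÷ 7 = 440 kcal/day.
Target intake = 2590.0875 − 440 = 2150.0875 kcal/day.

2150 Cal per day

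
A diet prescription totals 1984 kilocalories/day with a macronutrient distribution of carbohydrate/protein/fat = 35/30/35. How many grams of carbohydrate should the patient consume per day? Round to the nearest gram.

174 g/day

Carbohydrate energy = 35% × 1984 = 694.4 kcal.
At 4 kcal/g: 694.4 ÷ 4 = 173.6 g.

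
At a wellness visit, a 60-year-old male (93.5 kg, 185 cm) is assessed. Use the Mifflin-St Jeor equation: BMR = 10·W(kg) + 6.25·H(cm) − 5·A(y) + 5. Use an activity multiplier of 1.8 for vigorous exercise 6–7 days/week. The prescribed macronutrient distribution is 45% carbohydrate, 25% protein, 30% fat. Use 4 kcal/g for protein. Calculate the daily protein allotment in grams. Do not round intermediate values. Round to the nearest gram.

202 g/day

Mifflin-St Jeor (male): BMR = 10(93.5) + 6.25(185) − 5(60) + 5 = 935 + 1156.25 − 300 + 5 = 1796.25 kcal/day.
TEE = 1796.25 × 1.8 = 3233.25 kcal/day.
Protein energy = 25% × 3233.25 = 808.3125 kcal.
Protein = 808.3125 ÷ 4 kcal/g = 202.0781 g.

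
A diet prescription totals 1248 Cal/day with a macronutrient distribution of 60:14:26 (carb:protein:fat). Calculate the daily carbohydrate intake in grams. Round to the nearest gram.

Carbohydrate energy = 60% × 1248 = 748.8 kcal.
At 4 kcal/g: 748.8 ÷ 4 = 187.2 g.

187 g/day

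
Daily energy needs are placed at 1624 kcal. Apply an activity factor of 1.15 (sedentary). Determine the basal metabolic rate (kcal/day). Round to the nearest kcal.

1412 kcal/day

BMR = TEE ÷ activity factor = 1624 ÷ 1.15 = 1412.1739 kcal/day.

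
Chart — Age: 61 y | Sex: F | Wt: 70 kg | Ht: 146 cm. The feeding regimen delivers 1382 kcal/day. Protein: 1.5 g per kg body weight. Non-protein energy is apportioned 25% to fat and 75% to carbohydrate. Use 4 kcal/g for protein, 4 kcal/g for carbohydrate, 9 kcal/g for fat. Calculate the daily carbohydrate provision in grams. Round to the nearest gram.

180 g/day

Protein = 1.5 × 70 = 105 g → 105 × 4 = 420 kcal.
Non-protein calories = 1382 − 420 = 962 kcal.
Fat: 25% × 962 = 240.5 kcal; carbohydrate: 721.5 kcal.
Carbohydrate: 721.5 kcal ÷ 4 kcal/g = 180.375 g.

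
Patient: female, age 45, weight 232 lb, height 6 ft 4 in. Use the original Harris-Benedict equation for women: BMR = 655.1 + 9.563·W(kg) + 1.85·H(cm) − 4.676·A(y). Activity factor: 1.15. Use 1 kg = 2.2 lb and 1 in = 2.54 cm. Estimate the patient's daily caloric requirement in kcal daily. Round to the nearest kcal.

Convert to metric: weight = 232 ÷ 2.2 = 105.4545 kg; height = (6×12 + 4) × 2.54 = 76 × 2.54 = 193.04 cm.
Harris-Benedict: BMR = 655.1 + 9.563(105.4545) + 1.85(193.04) − 4.676(45) = 1810.2658 kcal/day.
TEE = BMR × activity factor = 1810.2658 × 1.15 = 2081.8057 kcal/day.

2082 kcal daily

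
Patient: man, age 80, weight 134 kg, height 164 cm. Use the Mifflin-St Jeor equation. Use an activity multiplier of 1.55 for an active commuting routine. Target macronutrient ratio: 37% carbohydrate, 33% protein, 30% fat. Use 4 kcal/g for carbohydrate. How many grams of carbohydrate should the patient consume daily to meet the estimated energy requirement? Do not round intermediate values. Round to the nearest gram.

Mifflin-St Jeor (male): BMR = 10(134) + 6.25(164) − 5(80) + 5 = 1340 + 1025 − 400 + 5 = 1970 kcal/day.
TEE = 1970 × 1.55 = 3053.5 kcal/day.
Carbohydrate energy = 37% × 3053.5 = 1129.795 kcal.
Carbohydrate = 1129.795 ÷ 4 kcal/g = 282.4488 g.

282 g/day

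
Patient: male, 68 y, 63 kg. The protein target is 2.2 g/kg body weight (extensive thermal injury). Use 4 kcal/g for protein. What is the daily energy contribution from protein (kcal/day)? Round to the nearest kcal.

Protein = 2.2 g/kg × 63 kg = 138.6 g/day.
Protein energy = 138.6 g × 4 kcal/g = 554.4 kcal/day.

554 kcal/day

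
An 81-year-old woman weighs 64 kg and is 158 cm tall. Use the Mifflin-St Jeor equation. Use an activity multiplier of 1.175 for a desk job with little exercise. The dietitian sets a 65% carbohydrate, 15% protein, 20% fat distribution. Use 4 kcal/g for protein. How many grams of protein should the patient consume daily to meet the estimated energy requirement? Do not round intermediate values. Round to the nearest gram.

Mifflin-St Jeor (female): BMR = 10(64) + 6.25(158) − 5(81) − 161 = 640 + 987.5 − 405 − 161 = 1061.5 kcal/day.
TEE = 1061.5 × 1.175 = 1247.2625 kcal/day.
Protein energy = 15% × 1247.2625 = 187.0894 kcal.
Protein = 187.0894 ÷ 4 kcal/g = 46.7723 g.

47 g/day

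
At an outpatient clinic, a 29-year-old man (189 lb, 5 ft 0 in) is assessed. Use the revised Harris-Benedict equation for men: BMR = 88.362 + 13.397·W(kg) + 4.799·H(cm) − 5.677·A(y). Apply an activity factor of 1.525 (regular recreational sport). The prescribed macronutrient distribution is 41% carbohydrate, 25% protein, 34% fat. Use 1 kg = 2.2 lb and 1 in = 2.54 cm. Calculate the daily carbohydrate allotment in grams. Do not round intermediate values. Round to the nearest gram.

282 g/day

Convert to metric: weight = 189 ÷ 2.2 = 85.9091 kg; height = (5×12 + 0) × 2.54 = 60 × 2.54 = 152.4 cm.
Harris-Benedict: BMR = 88.362 + 13.397(85.9091) + 4.799(152.4) − 5.677(29) = 1806.0207 kcal/day.
TEE = 1806.0207 × 1.525 = 2754.1816 kcal/day.
Carbohydrate energy = 41% × 2754.1816 = 1129.2144 kcal.
Carbohydrate = 1129.2144 ÷ 4 kcal/g = 282.3036 g.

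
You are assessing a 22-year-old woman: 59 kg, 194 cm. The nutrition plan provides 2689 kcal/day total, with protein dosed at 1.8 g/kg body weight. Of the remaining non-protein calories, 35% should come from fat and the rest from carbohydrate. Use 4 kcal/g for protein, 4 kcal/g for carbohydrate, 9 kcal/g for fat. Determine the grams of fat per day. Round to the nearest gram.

88 g/day

Protein = 1.8 × 59 = 106.2 g → 106.2 × 4 = 424.8 kcal.
Non-protein calories = 2689 − 424.8 = 2264.2 kcal.
Fat: 35% × 2264.2 = 792.47 kcal; carbohydrate: 1471.73 kcal.
Fat: 792.47 kcal ÷ 9 kcal/g = 88.0522 g.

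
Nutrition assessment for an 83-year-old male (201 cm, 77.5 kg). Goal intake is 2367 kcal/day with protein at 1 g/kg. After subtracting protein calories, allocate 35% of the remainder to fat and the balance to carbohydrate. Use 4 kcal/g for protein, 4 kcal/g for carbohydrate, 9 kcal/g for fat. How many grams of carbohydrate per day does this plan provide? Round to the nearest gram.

334 g/day

Protein = 1 × 77.5 = 77.5 g → 77.5 × 4 = 310 kcal.
Non-protein calories = 2367 − 310 = 2057 kcal.
Fat: 35% × 2057 = 719.95 kcal; carbohydrate: 1337.05 kcal.
Carbohydrate: 1337.05 kcal ÷ 4 kcal/g = 334.2625 g.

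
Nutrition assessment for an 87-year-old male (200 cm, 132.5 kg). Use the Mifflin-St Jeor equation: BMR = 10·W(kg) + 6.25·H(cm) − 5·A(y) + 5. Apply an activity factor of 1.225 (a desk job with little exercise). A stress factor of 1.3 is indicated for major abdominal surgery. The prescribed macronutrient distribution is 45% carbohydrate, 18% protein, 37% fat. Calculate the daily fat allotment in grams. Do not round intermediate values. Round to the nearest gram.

140 g/day

Mifflin-St Jeor (male): BMR = 10(132.5) + 6.25(200) − 5(87) + 5 = 1325 + 1250 − 435 + 5 = 2145 kcal/day.
TEE = 2145 × 1.225 = 2627.625 kcal/day.
With stress factor 1.3: 2627.625 × 1.3 = 3415.9125 kcal/day.
Fat energy = 37% × 3415.9125 = 1263.8876 kcal.
Fat = 1263.8876 ÷ 9 kcal/g = 140.432 g.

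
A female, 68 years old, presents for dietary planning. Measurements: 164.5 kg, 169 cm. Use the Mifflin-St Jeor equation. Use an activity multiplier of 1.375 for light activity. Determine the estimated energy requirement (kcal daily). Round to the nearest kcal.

Mifflin-St Jeor (female): BMR = 10(164.5) + 6.25(169) − 5(68) − 161 = 1645 + 1056.25 − 340 − 161 = 2200.25 kcal/day.
TEE = BMR × activity factor = 2200.25 × 1.375 = 3025.3438 kcal/day.

3025 kcal daily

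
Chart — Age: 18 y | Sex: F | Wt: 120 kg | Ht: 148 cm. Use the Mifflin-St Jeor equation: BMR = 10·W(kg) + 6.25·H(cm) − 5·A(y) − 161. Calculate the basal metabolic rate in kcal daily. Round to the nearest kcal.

1874 kcal daily

Mifflin-St Jeor (female): BMR = 10(120) + 6.25(148) − 5(18) − 161 = 1200 + 925 − 90 − 161 = 1874 kcal/day.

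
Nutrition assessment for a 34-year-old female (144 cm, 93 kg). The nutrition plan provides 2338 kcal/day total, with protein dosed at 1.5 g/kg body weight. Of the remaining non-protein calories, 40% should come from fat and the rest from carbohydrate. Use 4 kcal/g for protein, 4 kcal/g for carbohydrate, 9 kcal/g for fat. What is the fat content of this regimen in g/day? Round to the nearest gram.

Protein = 1.5 × 93 = 139.5 g → 139.5 × 4 = 558 kcal.
Non-protein calories = 2338 − 558 = 1780 kcal.
Fat: 40% × 1780 = 712 kcal; carbohydrate: 1068 kcal.
Fat: 712 kcal ÷ 9 kcal/g = 79.1111 g.

79 g/day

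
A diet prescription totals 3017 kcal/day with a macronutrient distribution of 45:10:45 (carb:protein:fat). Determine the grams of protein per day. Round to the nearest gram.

Protein energy = 10% × 3017 = 301.7 kcal.
At 4 kcal/g: 301.7 ÷ 4 = 75.425 g.

75 g/day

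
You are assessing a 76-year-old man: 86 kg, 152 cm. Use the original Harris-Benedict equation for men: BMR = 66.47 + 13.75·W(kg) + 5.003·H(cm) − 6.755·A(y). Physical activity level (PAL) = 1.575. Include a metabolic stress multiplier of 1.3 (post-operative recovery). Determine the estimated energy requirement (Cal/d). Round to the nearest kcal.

Harris-Benedict: BMR = 66.47 + 13.75(86) + 5.003(152) − 6.755(76) = 1496.046 kcal/day.
TEE = BMR × activity factor = 1496.046 × 1.575 = 2356.2725 kcal/day.
Apply stress factor: 2356.2725 × 1.3 = 3063.1542 kcal/day.

3063 Cal/d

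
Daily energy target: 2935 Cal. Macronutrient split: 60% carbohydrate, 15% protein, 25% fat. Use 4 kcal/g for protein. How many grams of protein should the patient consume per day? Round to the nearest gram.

Protein energy = 15% × 2935 = 440.25 kcal.
At 4 kcal/g: 440.25 ÷ 4 = 110.0625 g.

110 g/day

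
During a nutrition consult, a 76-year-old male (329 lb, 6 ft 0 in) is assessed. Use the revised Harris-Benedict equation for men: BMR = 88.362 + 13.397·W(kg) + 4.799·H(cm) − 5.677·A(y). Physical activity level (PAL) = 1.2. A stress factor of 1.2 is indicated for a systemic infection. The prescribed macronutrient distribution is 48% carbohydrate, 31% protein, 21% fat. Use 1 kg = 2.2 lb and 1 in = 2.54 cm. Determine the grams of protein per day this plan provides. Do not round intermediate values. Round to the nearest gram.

Convert to metric: weight = 329 ÷ 2.2 = 149.5455 kg; height = (6×12 + 0) × 2.54 = 72 × 2.54 = 182.88 cm.
Harris-Benedict: BMR = 88.362 + 13.397(149.5455) + 4.799(182.88) − 5.677(76) = 2538.0116 kcal/day.
TEE = 2538.0116 × 1.2 = 3045.6139 kcal/day.
With stress factor 1.2: 3045.6139 × 1.2 = 3654.7367 kcal/day.
Protein energy = 31% × 3654.7367 = 1132.9684 kcal.
Protein = 1132.9684 ÷ 4 kcal/g = 283.2421 g.

283 g/day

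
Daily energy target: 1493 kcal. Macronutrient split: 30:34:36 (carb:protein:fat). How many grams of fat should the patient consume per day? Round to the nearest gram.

60 g/day

Fat energy = 36% × 1493 = 537.48 kcal.
At 9 kcal/g: 537.48 ÷ 9 = 59.72 g.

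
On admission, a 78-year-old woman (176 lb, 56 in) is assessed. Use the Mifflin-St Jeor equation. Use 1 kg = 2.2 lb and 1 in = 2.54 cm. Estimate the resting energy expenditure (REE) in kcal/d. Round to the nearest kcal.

1138 kcal/d

Convert to metric: weight = 176 ÷ 2.2 = 80 kg; height = 56 × 2.54 = 142.24 cm.
Mifflin-St Jeor (female): BMR = 10(80) + 6.25(142.24) − 5(78) − 161 = 800 + 889 − 390 − 161 = 1138 kcal/day.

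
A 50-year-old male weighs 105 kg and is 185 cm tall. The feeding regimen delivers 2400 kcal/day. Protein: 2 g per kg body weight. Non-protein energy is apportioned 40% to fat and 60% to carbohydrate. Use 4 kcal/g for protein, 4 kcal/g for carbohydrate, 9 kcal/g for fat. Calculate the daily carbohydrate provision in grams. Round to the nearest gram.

234 g/day

Protein = 2 × 105 = 210 g → 210 × 4 = 840 kcal.
Non-protein calories = 2400 − 840 = 1560 kcal.
Fat: 40% × 1560 = 624 kcal; carbohydrate: 936 kcal.
Carbohydrate: 936 kcal ÷ 4 kcal/g = 234 g.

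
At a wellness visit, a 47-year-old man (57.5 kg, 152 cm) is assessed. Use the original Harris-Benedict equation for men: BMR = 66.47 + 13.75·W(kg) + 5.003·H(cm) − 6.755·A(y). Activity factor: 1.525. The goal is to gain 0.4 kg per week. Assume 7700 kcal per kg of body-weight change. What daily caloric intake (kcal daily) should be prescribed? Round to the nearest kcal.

Harris-Benedict: BMR = 66.47 + 13.75(57.5) + 5.003(152) − 6.755(47) = 1300.066 kcal/day.
TEE = 1300.066 × 1.525 = 1982.6007 kcal/day.
Required daily surplus = 0.4 × 7700 ÷ 7 = 440 kcal/day.
Target intake = 1982.6007 + 440 = 2422.6007 kcal/day.

2423 kcal daily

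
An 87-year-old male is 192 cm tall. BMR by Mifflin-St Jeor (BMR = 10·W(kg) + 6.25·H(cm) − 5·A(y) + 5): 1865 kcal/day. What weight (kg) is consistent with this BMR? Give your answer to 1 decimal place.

1865 = 10·W + 6.25(192) − 5(87) + 5
10·W = 1865 − 770 = 1095, so W = 109.5 kg.

109.5 kg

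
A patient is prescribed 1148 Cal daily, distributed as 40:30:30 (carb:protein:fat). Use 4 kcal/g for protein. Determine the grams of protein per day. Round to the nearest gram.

86 g/day

Protein energy = 30% × 1148 = 344.4 kcal.
At 4 kcal/g: 344.4 ÷ 4 = 86.1 g.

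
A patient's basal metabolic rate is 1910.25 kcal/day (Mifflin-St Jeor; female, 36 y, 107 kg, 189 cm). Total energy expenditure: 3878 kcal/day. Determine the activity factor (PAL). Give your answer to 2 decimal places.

Activity factor = TEE ÷ BMR = 3878 ÷ 1910.25 = 2.03.

2.03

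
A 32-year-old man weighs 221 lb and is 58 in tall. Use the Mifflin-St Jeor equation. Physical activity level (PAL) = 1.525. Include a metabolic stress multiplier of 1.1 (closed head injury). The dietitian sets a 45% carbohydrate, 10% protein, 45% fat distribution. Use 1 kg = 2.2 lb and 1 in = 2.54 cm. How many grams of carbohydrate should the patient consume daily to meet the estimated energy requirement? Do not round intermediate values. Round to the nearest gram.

334 g/day

Convert to metric: weight = 221 ÷ 2.2 = 100.4545 kg; height = 58 × 2.54 = 147.32 cm.
Mifflin-St Jeor (male): BMR = 10(100.4545) + 6.25(147.32) − 5(32) + 5 = 1004.5455 + 920.75 − 160 + 5 = 1770.2955 kcal/day.
TEE = 1770.2955 × 1.525 = 2699.7006 kcal/day.
With stress factor 1.1: 2699.7006 × 1.1 = 2969.6706 kcal/day.
Carbohydrate energy = 45% × 2969.6706 = 1336.3518 kcal.
Carbohydrate = 1336.3518 ÷ 4 kcal/g = 334.0879 g.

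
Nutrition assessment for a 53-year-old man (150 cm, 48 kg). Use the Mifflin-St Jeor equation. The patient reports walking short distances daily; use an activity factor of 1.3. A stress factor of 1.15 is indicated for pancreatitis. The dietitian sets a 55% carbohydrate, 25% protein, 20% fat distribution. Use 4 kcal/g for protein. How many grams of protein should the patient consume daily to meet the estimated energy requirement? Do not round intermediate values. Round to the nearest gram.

108 g/day

Mifflin-St Jeor (male): BMR = 10(48) + 6.25(150) − 5(53) + 5 = 480 + 937.5 − 265 + 5 = 1157.5 kcal/day.
TEE = 1157.5 × 1.3 = 1504.75 kcal/day.
With stress factor 1.15: 1504.75 × 1.15 = 1730.4625 kcal/day.
Protein energy = 25% × 1730.4625 = 432.6156 kcal.
Protein = 432.6156 ÷ 4 kcal/g = 108.1539 g.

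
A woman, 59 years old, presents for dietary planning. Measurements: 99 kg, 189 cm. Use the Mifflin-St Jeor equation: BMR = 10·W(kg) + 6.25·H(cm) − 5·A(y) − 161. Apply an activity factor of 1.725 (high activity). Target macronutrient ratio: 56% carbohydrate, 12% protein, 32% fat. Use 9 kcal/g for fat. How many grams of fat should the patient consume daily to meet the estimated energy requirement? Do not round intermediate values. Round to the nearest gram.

105 g/day

Mifflin-St Jeor (female): BMR = 10(99) + 6.25(189) − 5(59) − 161 = 990 + 1181.25 − 295 − 161 = 1715.25 kcal/day.
TEE = 1715.25 × 1.725 = 2958.8063 kcal/day.
Fat energy = 32% × 2958.8063 = 946.818 kcal.
Fat = 946.818 ÷ 9 kcal/g = 105.202 g.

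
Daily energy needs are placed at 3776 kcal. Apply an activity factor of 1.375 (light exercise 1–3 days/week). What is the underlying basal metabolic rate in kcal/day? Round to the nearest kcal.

BMR = TEE ÷ activity factor = 3776 ÷ 1.375 = 2746.1818 kcal/day.

2746 kcal/day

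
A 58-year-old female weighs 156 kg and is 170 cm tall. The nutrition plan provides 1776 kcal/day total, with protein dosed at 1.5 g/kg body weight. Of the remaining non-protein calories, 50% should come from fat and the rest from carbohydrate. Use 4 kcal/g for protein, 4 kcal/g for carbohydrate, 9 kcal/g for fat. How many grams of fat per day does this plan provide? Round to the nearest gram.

47 g/day

Protein = 1.5 × 156 = 234 g → 234 × 4 = 936 kcal.
Non-protein calories = 1776 − 936 = 840 kcal.
Fat: 50% × 840 = 420 kcal; carbohydrate: 420 kcal.
Fat: 420 kcal ÷ 9 kcal/g = 46.6667 g.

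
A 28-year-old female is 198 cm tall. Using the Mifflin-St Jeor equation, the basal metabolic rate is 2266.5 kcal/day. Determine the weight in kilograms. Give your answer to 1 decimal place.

133.0 kg

2266.5 = 10·W + 6.25(198) − 5(28) − 161
10·W = 2266.5 − 936.5 = 1330, so W = 133 kg.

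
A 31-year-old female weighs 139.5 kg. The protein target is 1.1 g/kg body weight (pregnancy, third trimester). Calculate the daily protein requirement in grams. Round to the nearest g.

Protein = 1.1 g/kg × 139.5 kg = 153.45 g/day.

153 g/day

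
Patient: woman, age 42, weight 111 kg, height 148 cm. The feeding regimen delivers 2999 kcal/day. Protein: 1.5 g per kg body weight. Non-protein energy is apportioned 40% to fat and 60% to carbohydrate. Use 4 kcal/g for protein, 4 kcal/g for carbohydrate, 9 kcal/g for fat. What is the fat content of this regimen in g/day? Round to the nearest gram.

Protein = 1.5 × 111 = 166.5 g → 166.5 × 4 = 666 kcal.
Non-protein calories = 2999 − 666 = 2333 kcal.
Fat: 40% × 2333 = 933.2 kcal; carbohydrate: 1399.8 kcal.
Fat: 933.2 kcal ÷ 9 kcal/g = 103.6889 g.

104 g/day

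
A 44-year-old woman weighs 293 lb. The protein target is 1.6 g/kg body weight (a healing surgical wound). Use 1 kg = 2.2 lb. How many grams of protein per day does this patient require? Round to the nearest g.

213 g/day

Weight in kg = 293 ÷ 2.2 = 133.1818 kg.
Protein = 1.6 g/kg × 133.1818 kg = 213.0909 g/day.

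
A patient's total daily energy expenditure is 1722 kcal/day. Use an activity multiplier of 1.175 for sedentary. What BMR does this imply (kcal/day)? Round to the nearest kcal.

1466 kcal/day

BMR = TEE ÷ activity factor = 1722 ÷ 1.175 = 1465.5319 kcal/day.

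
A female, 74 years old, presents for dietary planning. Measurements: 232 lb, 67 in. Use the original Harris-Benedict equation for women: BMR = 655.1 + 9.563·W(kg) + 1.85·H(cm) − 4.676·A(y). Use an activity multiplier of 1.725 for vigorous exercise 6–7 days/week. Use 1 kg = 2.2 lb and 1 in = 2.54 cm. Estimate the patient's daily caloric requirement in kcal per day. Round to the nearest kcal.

2816 kcal per day

Convert to metric: weight = 232 ÷ 2.2 = 105.4545 kg; height = 67 × 2.54 = 170.18 cm.
Harris-Benedict: BMR = 655.1 + 9.563(105.4545) + 1.85(170.18) − 4.676(74) = 1632.3708 kcal/day.
TEE = BMR × activity factor = 1632.3708 × 1.725 = 2815.8397 kcal/day.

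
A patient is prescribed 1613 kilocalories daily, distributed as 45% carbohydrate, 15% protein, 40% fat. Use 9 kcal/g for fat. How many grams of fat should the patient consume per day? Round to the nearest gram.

72 g/day

Fat energy = 40% × 1613 = 645.2 kcal.
At 9 kcal/g: 645.2 ÷ 9 = 71.6889 g.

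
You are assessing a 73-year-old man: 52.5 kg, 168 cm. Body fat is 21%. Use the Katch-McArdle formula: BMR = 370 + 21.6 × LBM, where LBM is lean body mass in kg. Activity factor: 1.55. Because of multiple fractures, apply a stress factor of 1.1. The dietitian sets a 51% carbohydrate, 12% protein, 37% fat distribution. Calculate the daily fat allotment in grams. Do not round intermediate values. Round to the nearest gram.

LBM = 52.5 × (1 − 0.21) = 41.475 kg. Katch-McArdle: BMR = 370 + 21.6 × 41.475 = 1265.86 kcal/day.
TEE = 1265.86 × 1.55 = 1962.083 kcal/day.
With stress factor 1.1: 1962.083 × 1.1 = 2158.2913 kcal/day.
Fat energy = 37% × 2158.2913 = 798.5678 kcal.
Fat = 798.5678 ÷ 9 kcal/g = 88.7298 g.

89 g/day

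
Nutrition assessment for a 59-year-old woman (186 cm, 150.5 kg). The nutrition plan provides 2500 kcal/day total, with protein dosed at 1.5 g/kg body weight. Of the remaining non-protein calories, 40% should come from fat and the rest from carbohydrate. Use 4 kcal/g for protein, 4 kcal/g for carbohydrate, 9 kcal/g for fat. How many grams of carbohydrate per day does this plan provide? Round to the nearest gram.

240 g/day

Protein = 1.5 × 150.5 = 225.75 g → 225.75 × 4 = 903 kcal.
Non-protein calories = 2500 − 903 = 1597 kcal.
Fat: 40% × 1597 = 638.8 kcal; carbohydrate: 958.2 kcal.
Carbohydrate: 958.2 kcal ÷ 4 kcal/g = 239.55 g.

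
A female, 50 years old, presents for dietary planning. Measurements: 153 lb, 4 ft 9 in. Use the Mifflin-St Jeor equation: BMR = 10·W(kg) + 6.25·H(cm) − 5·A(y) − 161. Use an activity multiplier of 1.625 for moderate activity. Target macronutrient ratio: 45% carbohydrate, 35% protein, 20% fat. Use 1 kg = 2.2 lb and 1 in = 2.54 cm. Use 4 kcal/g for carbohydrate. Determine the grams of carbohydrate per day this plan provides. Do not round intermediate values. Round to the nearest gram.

217 g/day

Convert to metric: weight = 153 ÷ 2.2 = 69.5455 kg; height = (4×12 + 9) × 2.54 = 57 × 2.54 = 144.78 cm.
Mifflin-St Jeor (female): BMR = 10(69.5455) + 6.25(144.78) − 5(50) − 161 = 695.4545 + 904.875 − 250 − 161 = 1189.3295 kcal/day.
TEE = 1189.3295 × 1.625 = 1932.6605 kcal/day.
Carbohydrate energy = 45% × 1932.6605 = 869.6972 kcal.
Carbohydrate = 869.6972 ÷ 4 kcal/g = 217.4243 g.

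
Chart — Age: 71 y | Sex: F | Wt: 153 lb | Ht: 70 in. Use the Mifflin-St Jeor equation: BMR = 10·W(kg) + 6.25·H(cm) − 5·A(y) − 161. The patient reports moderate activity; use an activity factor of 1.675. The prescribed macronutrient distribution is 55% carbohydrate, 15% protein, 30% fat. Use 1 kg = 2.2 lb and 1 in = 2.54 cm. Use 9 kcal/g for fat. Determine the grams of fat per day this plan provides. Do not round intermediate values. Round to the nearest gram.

72 g/day

Convert to metric: weight = 153 ÷ 2.2 = 69.5455 kg; height = 70 × 2.54 = 177.8 cm.
Mifflin-St Jeor (female): BMR = 10(69.5455) + 6.25(177.8) − 5(71) − 161 = 695.4545 + 1111.25 − 355 − 161 = 1290.7045 kcal/day.
TEE = 1290.7045 × 1.675 = 2161.9301 kcal/day.
Fat energy = 30% × 2161.9301 = 648.579 kcal.
Fat = 648.579 ÷ 9 kcal/g = 72.0643 g.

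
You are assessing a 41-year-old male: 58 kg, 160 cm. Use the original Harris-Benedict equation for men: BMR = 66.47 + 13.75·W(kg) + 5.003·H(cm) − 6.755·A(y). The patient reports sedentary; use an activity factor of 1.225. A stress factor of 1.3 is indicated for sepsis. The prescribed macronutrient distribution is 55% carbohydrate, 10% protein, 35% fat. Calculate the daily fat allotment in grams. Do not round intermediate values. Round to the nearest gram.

Harris-Benedict: BMR = 66.47 + 13.75(58) + 5.003(160) − 6.755(41) = 1387.495 kcal/day.
TEE = 1387.495 × 1.225 = 1699.6814 kcal/day.
With stress factor 1.3: 1699.6814 × 1.3 = 2209.5858 kcal/day.
Fat energy = 35% × 2209.5858 = 773.355 kcal.
Fat = 773.355 ÷ 9 kcal/g = 85.9283 g.

86 g/day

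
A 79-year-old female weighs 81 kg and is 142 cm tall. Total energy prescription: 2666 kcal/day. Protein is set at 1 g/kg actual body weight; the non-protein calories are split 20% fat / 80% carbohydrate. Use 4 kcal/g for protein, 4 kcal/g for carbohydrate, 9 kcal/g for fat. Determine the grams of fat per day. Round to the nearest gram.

Protein = 1 × 81 = 81 g → 81 × 4 = 324 kcal.
Non-protein calories = 2666 − 324 = 2342 kcal.
Fat: 20% × 2342 = 468.4 kcal; carbohydrate: 1873.6 kcal.
Fat: 468.4 kcal ÷ 9 kcal/g = 52.0444 g.

52 g/day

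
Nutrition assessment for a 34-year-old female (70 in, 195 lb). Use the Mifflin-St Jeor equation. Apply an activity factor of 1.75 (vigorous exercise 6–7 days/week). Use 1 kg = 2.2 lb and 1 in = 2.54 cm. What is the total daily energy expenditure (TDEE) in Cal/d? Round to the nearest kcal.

Convert to metric: weight = 195 ÷ 2.2 = 88.6364 kg; height = 70 × 2.54 = 177.8 cm.
Mifflin-St Jeor (female): BMR = 10(88.6364) + 6.25(177.8) − 5(34) − 161 = 886.3636 + 1111.25 − 170 − 161 = 1666.6136 kcal/day.
TEE = BMR × activity factor = 1666.6136 × 1.75 = 2916.5739 kcal/day.

2917 Cal/d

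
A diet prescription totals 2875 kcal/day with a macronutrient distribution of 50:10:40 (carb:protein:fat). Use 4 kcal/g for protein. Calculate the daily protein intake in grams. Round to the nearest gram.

Protein energy = 10% × 2875 = 287.5 kcal.
At 4 kcal/g: 287.5 ÷ 4 = 71.875 g.

72 g/day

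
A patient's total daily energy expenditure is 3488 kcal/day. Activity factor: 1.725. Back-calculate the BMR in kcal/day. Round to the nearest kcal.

BMR = TEE ÷ activity factor = 3488 ÷ 1.725 = 2022.029 kcal/day.

2022 kcal/day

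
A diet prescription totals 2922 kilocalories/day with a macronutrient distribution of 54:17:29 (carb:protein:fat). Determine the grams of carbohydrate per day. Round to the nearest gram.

394 g/day

Carbohydrate energy = 54% × 2922 = 1577.88 kcal.
At 4 kcal/g: 1577.88 ÷ 4 = 394.47 g.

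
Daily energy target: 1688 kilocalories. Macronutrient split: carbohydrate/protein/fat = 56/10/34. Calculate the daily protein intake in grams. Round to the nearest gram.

Protein energy = 10% × 1688 = 168.8 kcal.
At 4 kcal/g: 168.8 ÷ 4 = 42.2 g.

42 g/day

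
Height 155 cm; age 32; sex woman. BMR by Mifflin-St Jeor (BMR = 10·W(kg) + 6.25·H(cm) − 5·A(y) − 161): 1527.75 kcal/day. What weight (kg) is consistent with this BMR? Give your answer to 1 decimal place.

1527.75 = 10·W + 6.25(155) − 5(32) − 161
10·W = 1527.75 − 647.75 = 880, so W = 88 kg.

88.0 kg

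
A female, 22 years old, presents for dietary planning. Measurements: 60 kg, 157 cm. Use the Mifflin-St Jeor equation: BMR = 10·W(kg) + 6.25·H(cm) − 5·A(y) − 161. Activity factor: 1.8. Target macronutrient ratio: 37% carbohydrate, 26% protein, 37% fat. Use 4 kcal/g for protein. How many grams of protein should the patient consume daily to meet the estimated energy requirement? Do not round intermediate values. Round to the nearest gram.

153 g/day

Mifflin-St Jeor (female): BMR = 10(60) + 6.25(157) − 5(22) − 161 = 600 + 981.25 − 110 − 161 = 1310.25 kcal/day.
TEE = 1310.25 × 1.8 = 2358.45 kcal/day.
Protein energy = 26% × 2358.45 = 613.197 kcal.
Protein = 613.197 ÷ 4 kcal/g = 153.2993 g.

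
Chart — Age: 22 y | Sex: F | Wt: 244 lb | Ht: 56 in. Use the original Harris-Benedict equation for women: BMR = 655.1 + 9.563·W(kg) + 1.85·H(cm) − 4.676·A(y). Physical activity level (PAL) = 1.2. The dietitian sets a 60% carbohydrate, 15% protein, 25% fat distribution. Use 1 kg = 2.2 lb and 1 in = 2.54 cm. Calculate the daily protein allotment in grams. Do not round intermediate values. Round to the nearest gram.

Convert to metric: weight = 244 ÷ 2.2 = 110.9091 kg; height = 56 × 2.54 = 142.24 cm.
Harris-Benedict: BMR = 655.1 + 9.563(110.9091) + 1.85(142.24) − 4.676(22) = 1875.9956 kcal/day.
TEE = 1875.9956 × 1.2 = 2251.1948 kcal/day.
Protein energy = 15% × 2251.1948 = 337.6792 kcal.
Protein = 337.6792 ÷ 4 kcal/g = 84.4198 g.

84 g/day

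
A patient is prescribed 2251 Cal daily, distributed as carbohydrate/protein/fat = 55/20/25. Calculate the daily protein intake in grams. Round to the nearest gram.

113 g/day

Protein energy = 20% × 2251 = 450.2 kcal.
At 4 kcal/g: 450.2 ÷ 4 = 112.55 g.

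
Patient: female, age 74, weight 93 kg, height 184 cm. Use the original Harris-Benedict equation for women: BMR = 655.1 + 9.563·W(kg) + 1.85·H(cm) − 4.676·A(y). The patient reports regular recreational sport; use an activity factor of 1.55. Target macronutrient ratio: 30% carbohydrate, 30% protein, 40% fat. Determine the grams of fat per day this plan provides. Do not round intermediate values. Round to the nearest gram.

106 g/day

Harris-Benedict: BMR = 655.1 + 9.563(93) + 1.85(184) − 4.676(74) = 1538.835 kcal/day.
TEE = 1538.835 × 1.55 = 2385.1943 kcal/day.
Fat energy = 40% × 2385.1943 = 954.0777 kcal.
Fat = 954.0777 ÷ 9 kcal/g = 106.0086 g.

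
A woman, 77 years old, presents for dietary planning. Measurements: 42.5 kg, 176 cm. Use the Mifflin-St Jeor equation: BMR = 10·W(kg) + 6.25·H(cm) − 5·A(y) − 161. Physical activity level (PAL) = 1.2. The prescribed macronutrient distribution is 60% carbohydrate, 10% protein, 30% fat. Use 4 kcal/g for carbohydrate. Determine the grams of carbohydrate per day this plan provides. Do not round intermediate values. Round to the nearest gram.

Mifflin-St Jeor (female): BMR = 10(42.5) + 6.25(176) − 5(77) − 161 = 425 + 1100 − 385 − 161 = 979 kcal/day.
TEE = 979 × 1.2 = 1174.8 kcal/day.
Carbohydrate energy = 60% × 1174.8 = 704.88 kcal.
Carbohydrate = 704.88 ÷ 4 kcal/g = 176.22 g.

176 g/day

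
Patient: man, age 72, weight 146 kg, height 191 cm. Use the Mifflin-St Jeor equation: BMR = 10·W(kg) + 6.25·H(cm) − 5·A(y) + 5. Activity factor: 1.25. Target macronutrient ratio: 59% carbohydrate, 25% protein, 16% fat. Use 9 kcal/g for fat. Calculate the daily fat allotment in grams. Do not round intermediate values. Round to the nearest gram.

51 g/day

Mifflin-St Jeor (male): BMR = 10(146) + 6.25(191) − 5(72) + 5 = 1460 + 1193.75 − 360 + 5 = 2298.75 kcal/day.
TEE = 2298.75 × 1.25 = 2873.4375 kcal/day.
Fat energy = 16% × 2873.4375 = 459.75 kcal.
Fat = 459.75 ÷ 9 kcal/g = 51.0833 g.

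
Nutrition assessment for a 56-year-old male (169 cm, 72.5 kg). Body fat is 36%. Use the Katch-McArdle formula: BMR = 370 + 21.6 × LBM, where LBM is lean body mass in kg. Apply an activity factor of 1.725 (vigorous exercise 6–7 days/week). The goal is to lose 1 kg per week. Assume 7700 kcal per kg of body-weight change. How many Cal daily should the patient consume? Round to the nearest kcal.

LBM = 72.5 × (1 − 0.36) = 46.4 kg. Katch-McArdle: BMR = 370 + 21.6 × 46.4 = 1372.24 kcal/day.
TEE = 1372.24 × 1.725 = 2367.114 kcal/day.
Required daily deficit = 1 × 7700 ÷ 7 = 1100 kcal/day.
Target intake = 2367.114 − 1100 = 1267.114 kcal/day.

1267 Cal daily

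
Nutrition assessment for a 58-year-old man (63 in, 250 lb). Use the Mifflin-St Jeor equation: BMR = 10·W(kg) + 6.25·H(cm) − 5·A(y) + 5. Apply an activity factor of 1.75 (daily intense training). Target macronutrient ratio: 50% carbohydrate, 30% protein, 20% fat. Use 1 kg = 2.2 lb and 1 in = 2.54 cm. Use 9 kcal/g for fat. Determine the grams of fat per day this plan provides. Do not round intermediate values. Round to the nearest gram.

72 g/day

Convert to metric: weight = 250 ÷ 2.2 = 113.6364 kg; height = 63 × 2.54 = 160.02 cm.
Mifflin-St Jeor (male): BMR = 10(113.6364) + 6.25(160.02) − 5(58) + 5 = 1136.3636 + 1000.125 − 290 + 5 = 1851.4886 kcal/day.
TEE = 1851.4886 × 1.75 = 3240.1051 kcal/day.
Fat energy = 20% × 3240.1051 = 648.021 kcal.
Fat = 648.021 ÷ 9 kcal/g = 72.0023 g.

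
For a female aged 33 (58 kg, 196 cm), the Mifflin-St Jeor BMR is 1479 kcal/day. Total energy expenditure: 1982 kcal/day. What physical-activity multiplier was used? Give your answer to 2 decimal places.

1.34

Activity factor = TEE ÷ BMR = 1982 ÷ 1479 = 1.34.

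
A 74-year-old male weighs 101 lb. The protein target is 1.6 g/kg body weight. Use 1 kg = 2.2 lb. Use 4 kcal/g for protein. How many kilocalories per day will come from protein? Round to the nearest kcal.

294 kcal/day

Weight in kg = 101 ÷ 2.2 = 45.9091 kg.
Protein = 1.6 g/kg × 45.9091 kg = 73.4545 g/day.
Protein energy = 73.4545 g × 4 kcal/g = 293.8182 kcal/day.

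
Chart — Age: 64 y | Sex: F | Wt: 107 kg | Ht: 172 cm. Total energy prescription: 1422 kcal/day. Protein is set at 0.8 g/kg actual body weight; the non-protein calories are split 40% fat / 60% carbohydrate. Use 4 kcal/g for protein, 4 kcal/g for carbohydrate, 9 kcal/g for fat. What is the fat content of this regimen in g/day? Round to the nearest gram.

48 g/day

Protein = 0.8 × 107 = 85.6 g → 85.6 × 4 = 342.4 kcal.
Non-protein calories = 1422 − 342.4 = 1079.6 kcal.
Fat: 40% × 1079.6 = 431.84 kcal; carbohydrate: 647.76 kcal.
Fat: 431.84 kcal ÷ 9 kcal/g = 47.9822 g.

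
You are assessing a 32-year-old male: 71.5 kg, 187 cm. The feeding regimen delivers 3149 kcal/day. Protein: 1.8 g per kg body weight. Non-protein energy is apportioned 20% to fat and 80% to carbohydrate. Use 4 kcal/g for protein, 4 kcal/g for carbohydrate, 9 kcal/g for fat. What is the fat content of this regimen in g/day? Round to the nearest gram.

Protein = 1.8 × 71.5 = 128.7 g → 128.7 × 4 = 514.8 kcal.
Non-protein calories = 3149 − 514.8 = 2634.2 kcal.
Fat: 20% × 2634.2 = 526.84 kcal; carbohydrate: 2107.36 kcal.
Fat: 526.84 kcal ÷ 9 kcal/g = 58.5378 g.

59 g/day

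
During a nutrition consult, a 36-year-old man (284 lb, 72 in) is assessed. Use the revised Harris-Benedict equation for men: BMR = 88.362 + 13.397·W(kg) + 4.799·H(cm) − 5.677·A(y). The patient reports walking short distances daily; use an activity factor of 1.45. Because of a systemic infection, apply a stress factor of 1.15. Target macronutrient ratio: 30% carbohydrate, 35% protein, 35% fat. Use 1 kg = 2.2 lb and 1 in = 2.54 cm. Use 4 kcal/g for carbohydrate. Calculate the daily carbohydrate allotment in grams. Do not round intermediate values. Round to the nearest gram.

312 g/day

Convert to metric: weight = 284 ÷ 2.2 = 129.0909 kg; height = 72 × 2.54 = 182.88 cm.
Harris-Benedict: BMR = 88.362 + 13.397(129.0909) + 4.799(182.88) − 5.677(36) = 2491.062 kcal/day.
TEE = 2491.062 × 1.45 = 3612.0399 kcal/day.
With stress factor 1.15: 3612.0399 × 1.15 = 4153.8459 kcal/day.
Carbohydrate energy = 30% × 4153.8459 = 1246.1538 kcal.
Carbohydrate = 1246.1538 ÷ 4 kcal/g = 311.5384 g.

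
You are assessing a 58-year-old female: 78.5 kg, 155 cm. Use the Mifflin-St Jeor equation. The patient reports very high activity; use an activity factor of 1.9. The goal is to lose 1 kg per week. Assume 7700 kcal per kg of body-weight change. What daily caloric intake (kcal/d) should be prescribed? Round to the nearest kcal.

Mifflin-St Jeor (female): BMR = 10(78.5) + 6.25(155) − 5(58) − 161 = 785 + 968.75 − 290 − 161 = 1302.75 kcal/day.
TEE = 1302.75 × 1.9 = 2475.225 kcal/day.
Required daily deficit = 1 × 7700 ÷ 7 = 1100 kcal/day.
Target intake = 2475.225 − 1100 = 1375.225 kcal/day.

1375 kcal/d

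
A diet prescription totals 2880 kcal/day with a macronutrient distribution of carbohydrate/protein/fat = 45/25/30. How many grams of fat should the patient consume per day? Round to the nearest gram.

Fat energy = 30% × 2880 = 864 kcal.
At 9 kcal/g: 864 ÷ 9 = 96 g.

96 g/day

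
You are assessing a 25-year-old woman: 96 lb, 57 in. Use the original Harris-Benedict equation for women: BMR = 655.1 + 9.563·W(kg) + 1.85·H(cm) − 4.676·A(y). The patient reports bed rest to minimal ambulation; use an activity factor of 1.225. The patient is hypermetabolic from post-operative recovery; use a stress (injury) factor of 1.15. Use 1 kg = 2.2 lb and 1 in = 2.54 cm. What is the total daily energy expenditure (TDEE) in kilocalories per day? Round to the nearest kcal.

Convert to metric: weight = 96 ÷ 2.2 = 43.6364 kg; height = 57 × 2.54 = 144.78 cm.
Harris-Benedict: BMR = 655.1 + 9.563(43.6364) + 1.85(144.78) − 4.676(25) = 1223.3375 kcal/day.
TEE = BMR × activity factor = 1223.3375 × 1.225 = 1498.5885 kcal/day.
Apply stress factor: 1498.5885 × 1.15 = 1723.3768 kcal/day.

1723 kilocalories per day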